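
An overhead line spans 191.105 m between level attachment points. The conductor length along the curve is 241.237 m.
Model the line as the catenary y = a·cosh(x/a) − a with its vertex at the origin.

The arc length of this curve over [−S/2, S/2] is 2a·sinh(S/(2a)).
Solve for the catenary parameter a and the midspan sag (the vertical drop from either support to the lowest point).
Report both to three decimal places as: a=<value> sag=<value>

a=78.995 sag=65.189

seed: a₀ = √(S³/(24(L−S))) = √(191.105³/(24·50.132)) = 76.163157
iter 1: u=1.254576  f(a)=+4.096e+00  f'(a)=-1.536e+00  a ← 76.163157 − (+4.096e+00/-1.536e+00) = 78.830738
iter 2: u=1.212122  f(a)=+2.251e-01  f'(a)=-1.371e+00  a ← 78.830738 − (+2.251e-01/-1.371e+00) = 78.994877
iter 3: u=1.209604  f(a)=+7.667e-04  f'(a)=-1.362e+00  a ← 78.994877 − (+7.667e-04/-1.362e+00) = 78.995440
iter 4: u=1.209595  f(a)=+8.964e-09  f'(a)=-1.362e+00  a ← 78.995440 − (+8.964e-09/-1.362e+00) = 78.995440
iter 5: u=1.209595  f(a)=+5.684e-14  f'(a)=-1.362e+00  a ← 78.995440 − (+5.684e-14/-1.362e+00) = 78.995440
converged: |Δa| < 1e-12 after 5 iterations
sag = a·(cosh(S/(2a)) − 1) = 78.995440·(cosh(1.209595) − 1) = 65.188824
T_max/T_min = cosh(S/(2a)) = 1.825223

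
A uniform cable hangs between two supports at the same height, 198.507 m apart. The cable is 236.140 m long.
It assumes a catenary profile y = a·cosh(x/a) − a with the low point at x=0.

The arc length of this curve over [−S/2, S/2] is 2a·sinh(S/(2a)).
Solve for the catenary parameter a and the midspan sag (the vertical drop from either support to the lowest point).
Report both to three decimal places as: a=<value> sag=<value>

a=95.601 sag=56.320

seed: a₀ = √(S³/(24(L−S))) = √(198.507³/(24·37.633)) = 93.062282
iter 1: u=1.066528  f(a)=+2.199e+00  f'(a)=-9.046e-01  a ← 93.062282 − (+2.199e+00/-9.046e-01) = 95.493494
iter 2: u=1.039374  f(a)=+8.913e-02  f'(a)=-8.326e-01  a ← 95.493494 − (+8.913e-02/-8.326e-01) = 95.600542
iter 3: u=1.038211  f(a)=+1.601e-04  f'(a)=-8.296e-01  a ← 95.600542 − (+1.601e-04/-8.296e-01) = 95.600735
iter 4: u=1.038209  f(a)=+5.185e-10  f'(a)=-8.296e-01  a ← 95.600735 − (+5.185e-10/-8.296e-01) = 95.600735
iter 5: u=1.038209  f(a)=+0.000e+00  f'(a)=-8.296e-01  a ← 95.600735 − (+0.000e+00/-8.296e-01) = 95.600735
converged: |Δa| < 1e-12 after 5 iterations
sag = a·(cosh(S/(2a)) − 1) = 95.600735·(cosh(1.038209) − 1) = 56.320381
T_max/T_min = cosh(S/(2a)) = 1.589121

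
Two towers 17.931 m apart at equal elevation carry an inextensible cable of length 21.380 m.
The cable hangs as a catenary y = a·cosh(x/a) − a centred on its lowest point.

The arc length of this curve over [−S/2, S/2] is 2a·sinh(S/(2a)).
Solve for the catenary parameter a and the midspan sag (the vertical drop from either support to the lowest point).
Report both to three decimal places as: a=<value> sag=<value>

seed: a₀ = √(S³/(24(L−S))) = √(17.931³/(24·3.449)) = 8.345542
iter 1: u=1.074286  f(a)=+2.046e-01  f'(a)=-9.260e-01  a ← 8.345542 − (+2.046e-01/-9.260e-01) = 8.566481
iter 2: u=1.046579  f(a)=+8.406e-03  f'(a)=-8.513e-01  a ← 8.566481 − (+8.406e-03/-8.513e-01) = 8.576355
iter 3: u=1.045374  f(a)=+1.554e-05  f'(a)=-8.481e-01  a ← 8.576355 − (+1.554e-05/-8.481e-01) = 8.576374
iter 4: u=1.045372  f(a)=+5.329e-11  f'(a)=-8.481e-01  a ← 8.576374 − (+5.329e-11/-8.481e-01) = 8.576374
iter 5: u=1.045372  f(a)=+0.000e+00  f'(a)=-8.481e-01  a ← 8.576374 − (+0.000e+00/-8.481e-01) = 8.576374
converged: |Δa| < 1e-12 after 5 iterations
sag = a·(cosh(S/(2a)) − 1) = 8.576374·(cosh(1.045372) − 1) = 5.128745
T_max/T_min = cosh(S/(2a)) = 1.598009

a=8.576 sag=5.129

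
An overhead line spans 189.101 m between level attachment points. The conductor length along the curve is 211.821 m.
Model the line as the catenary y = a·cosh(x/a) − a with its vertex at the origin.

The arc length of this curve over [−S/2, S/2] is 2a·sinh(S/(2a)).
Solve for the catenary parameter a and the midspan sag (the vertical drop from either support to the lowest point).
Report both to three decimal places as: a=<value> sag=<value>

a=113.314 sag=41.789

seed: a₀ = √(S³/(24(L−S))) = √(189.101³/(24·22.720)) = 111.360444
iter 1: u=0.849049  f(a)=+8.331e-01  f'(a)=-4.382e-01  a ← 111.360444 − (+8.331e-01/-4.382e-01) = 113.261564
iter 2: u=0.834798  f(a)=+2.181e-02  f'(a)=-4.155e-01  a ← 113.261564 − (+2.181e-02/-4.155e-01) = 113.314057
iter 3: u=0.834411  f(a)=+1.585e-05  f'(a)=-4.149e-01  a ← 113.314057 − (+1.585e-05/-4.149e-01) = 113.314096
iter 4: u=0.834411  f(a)=+8.413e-12  f'(a)=-4.149e-01  a ← 113.314096 − (+8.413e-12/-4.149e-01) = 113.314096
converged: |Δa| < 1e-12 after 4 iterations
sag = a·(cosh(S/(2a)) − 1) = 113.314096·(cosh(0.834411) − 1) = 41.789477
T_max/T_min = cosh(S/(2a)) = 1.368793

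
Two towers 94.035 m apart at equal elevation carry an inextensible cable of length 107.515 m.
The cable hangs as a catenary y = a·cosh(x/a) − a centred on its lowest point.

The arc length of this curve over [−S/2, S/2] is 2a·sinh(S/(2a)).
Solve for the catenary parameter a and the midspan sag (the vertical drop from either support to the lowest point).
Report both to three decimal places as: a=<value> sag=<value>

a=51.753 sag=22.868

seed: a₀ = √(S³/(24(L−S))) = √(94.035³/(24·13.480)) = 50.697171
iter 1: u=0.927419  f(a)=+5.917e-01  f'(a)=-5.790e-01  a ← 50.697171 − (+5.917e-01/-5.790e-01) = 51.719235
iter 2: u=0.909091  f(a)=+1.837e-02  f'(a)=-5.435e-01  a ← 51.719235 − (+1.837e-02/-5.435e-01) = 51.753029
iter 3: u=0.908498  f(a)=+1.895e-05  f'(a)=-5.424e-01  a ← 51.753029 − (+1.895e-05/-5.424e-01) = 51.753064
iter 4: u=0.908497  f(a)=+2.022e-11  f'(a)=-5.424e-01  a ← 51.753064 − (+2.022e-11/-5.424e-01) = 51.753064
converged: |Δa| < 1e-12 after 4 iterations
sag = a·(cosh(S/(2a)) − 1) = 51.753064·(cosh(0.908497) − 1) = 22.867633
T_max/T_min = cosh(S/(2a)) = 1.441860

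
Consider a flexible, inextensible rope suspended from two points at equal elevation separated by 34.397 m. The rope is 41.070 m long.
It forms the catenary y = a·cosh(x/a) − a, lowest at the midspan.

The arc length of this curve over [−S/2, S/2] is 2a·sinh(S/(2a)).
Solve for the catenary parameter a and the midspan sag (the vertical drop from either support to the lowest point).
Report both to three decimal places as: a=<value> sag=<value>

seed: a₀ = √(S³/(24(L−S))) = √(34.397³/(24·6.673)) = 15.940967
iter 1: u=1.078887  f(a)=+3.993e-01  f'(a)=-9.388e-01  a ← 15.940967 − (+3.993e-01/-9.388e-01) = 16.366302
iter 2: u=1.050848  f(a)=+1.654e-02  f'(a)=-8.625e-01  a ← 16.366302 − (+1.654e-02/-8.625e-01) = 16.385479
iter 3: u=1.049618  f(a)=+3.109e-05  f'(a)=-8.593e-01  a ← 16.385479 − (+3.109e-05/-8.593e-01) = 16.385515
iter 4: u=1.049616  f(a)=+1.103e-10  f'(a)=-8.592e-01  a ← 16.385515 − (+1.103e-10/-8.592e-01) = 16.385515
iter 5: u=1.049616  f(a)=+7.105e-15  f'(a)=-8.592e-01  a ← 16.385515 − (+7.105e-15/-8.592e-01) = 16.385515
converged: |Δa| < 1e-12 after 5 iterations
sag = a·(cosh(S/(2a)) − 1) = 16.385515·(cosh(1.049616) − 1) = 9.885597
T_max/T_min = cosh(S/(2a)) = 1.603313

a=16.386 sag=9.886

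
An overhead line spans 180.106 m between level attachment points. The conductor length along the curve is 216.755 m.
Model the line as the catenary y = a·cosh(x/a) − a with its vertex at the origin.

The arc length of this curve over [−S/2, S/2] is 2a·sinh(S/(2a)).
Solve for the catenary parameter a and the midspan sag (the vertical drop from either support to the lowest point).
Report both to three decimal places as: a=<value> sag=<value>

a=83.879 sag=53.166

seed: a₀ = √(S³/(24(L−S))) = √(180.106³/(24·36.649)) = 81.499620
iter 1: u=1.104950  f(a)=+2.303e+00  f'(a)=-1.014e+00  a ← 81.499620 − (+2.303e+00/-1.014e+00) = 83.771079
iter 2: u=1.074989  f(a)=+9.981e-02  f'(a)=-9.279e-01  a ← 83.771079 − (+9.981e-02/-9.279e-01) = 83.878642
iter 3: u=1.073611  f(a)=+2.062e-04  f'(a)=-9.241e-01  a ← 83.878642 − (+2.062e-04/-9.241e-01) = 83.878865
iter 4: u=1.073608  f(a)=+8.841e-10  f'(a)=-9.241e-01  a ← 83.878865 − (+8.841e-10/-9.241e-01) = 83.878865
iter 5: u=1.073608  f(a)=+0.000e+00  f'(a)=-9.241e-01  a ← 83.878865 − (+0.000e+00/-9.241e-01) = 83.878865
converged: |Δa| < 1e-12 after 5 iterations
sag = a·(cosh(S/(2a)) − 1) = 83.878865·(cosh(1.073608) − 1) = 53.166188
T_max/T_min = cosh(S/(2a)) = 1.633845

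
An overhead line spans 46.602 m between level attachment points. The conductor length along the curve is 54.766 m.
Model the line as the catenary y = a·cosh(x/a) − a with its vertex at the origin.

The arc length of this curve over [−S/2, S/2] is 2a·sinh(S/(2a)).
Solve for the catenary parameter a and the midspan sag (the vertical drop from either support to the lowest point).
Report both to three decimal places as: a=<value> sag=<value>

a=23.302 sag=12.654

seed: a₀ = √(S³/(24(L−S))) = √(46.602³/(24·8.164)) = 22.727398
iter 1: u=1.025238  f(a)=+4.400e-01  f'(a)=-7.968e-01  a ← 22.727398 − (+4.400e-01/-7.968e-01) = 23.279534
iter 2: u=1.000922  f(a)=+1.654e-02  f'(a)=-7.379e-01  a ← 23.279534 − (+1.654e-02/-7.379e-01) = 23.301952
iter 3: u=0.999959  f(a)=+2.541e-05  f'(a)=-7.357e-01  a ← 23.301952 − (+2.541e-05/-7.357e-01) = 23.301987
iter 4: u=0.999958  f(a)=+6.018e-11  f'(a)=-7.357e-01  a ← 23.301987 − (+6.018e-11/-7.357e-01) = 23.301987
iter 5: u=0.999958  f(a)=+0.000e+00  f'(a)=-7.357e-01  a ← 23.301987 − (+0.000e+00/-7.357e-01) = 23.301987
converged: |Δa| < 1e-12 after 5 iterations
sag = a·(cosh(S/(2a)) − 1) = 23.301987·(cosh(0.999958) − 1) = 12.653698
T_max/T_min = cosh(S/(2a)) = 1.543031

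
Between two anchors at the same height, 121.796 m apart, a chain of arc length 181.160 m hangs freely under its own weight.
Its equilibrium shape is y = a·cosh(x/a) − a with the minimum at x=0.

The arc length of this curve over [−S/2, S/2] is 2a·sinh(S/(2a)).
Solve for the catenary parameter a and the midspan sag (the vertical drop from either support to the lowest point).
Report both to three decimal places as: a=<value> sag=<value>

seed: a₀ = √(S³/(24(L−S))) = √(121.796³/(24·59.364)) = 35.610850
iter 1: u=1.710097  f(a)=+9.310e+00  f'(a)=-4.417e+00  a ← 35.610850 − (+9.310e+00/-4.417e+00) = 37.718789
iter 2: u=1.614527  f(a)=+8.907e-01  f'(a)=-3.609e+00  a ← 37.718789 − (+8.907e-01/-3.609e+00) = 37.965613
iter 3: u=1.604030  f(a)=+1.006e-02  f'(a)=-3.527e+00  a ← 37.965613 − (+1.006e-02/-3.527e+00) = 37.968464
iter 4: u=1.603910  f(a)=+1.314e-06  f'(a)=-3.527e+00  a ← 37.968464 − (+1.314e-06/-3.527e+00) = 37.968465
iter 5: u=1.603910  f(a)=+2.842e-14  f'(a)=-3.527e+00  a ← 37.968465 − (+2.842e-14/-3.527e+00) = 37.968465
converged: |Δa| < 1e-12 after 5 iterations
sag = a·(cosh(S/(2a)) − 1) = 37.968465·(cosh(1.603910) − 1) = 60.247322
T_max/T_min = cosh(S/(2a)) = 2.586773

a=37.968 sag=60.247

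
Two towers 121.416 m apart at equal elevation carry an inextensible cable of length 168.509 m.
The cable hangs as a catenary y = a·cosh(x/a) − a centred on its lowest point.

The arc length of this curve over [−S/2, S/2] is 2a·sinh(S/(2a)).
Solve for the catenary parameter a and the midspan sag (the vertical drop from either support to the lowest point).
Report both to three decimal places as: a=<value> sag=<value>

a=41.930 sag=52.181

seed: a₀ = √(S³/(24(L−S))) = √(121.416³/(24·47.093)) = 39.795144
iter 1: u=1.525513  f(a)=+5.793e+00  f'(a)=-2.965e+00  a ← 39.795144 − (+5.793e+00/-2.965e+00) = 41.748820
iter 2: u=1.454125  f(a)=+4.540e-01  f'(a)=-2.517e+00  a ← 41.748820 − (+4.540e-01/-2.517e+00) = 41.929154
iter 3: u=1.447871  f(a)=+3.311e-03  f'(a)=-2.481e+00  a ← 41.929154 − (+3.311e-03/-2.481e+00) = 41.930489
iter 4: u=1.447825  f(a)=+1.790e-07  f'(a)=-2.480e+00  a ← 41.930489 − (+1.790e-07/-2.480e+00) = 41.930489
iter 5: u=1.447825  f(a)=+0.000e+00  f'(a)=-2.480e+00  a ← 41.930489 − (+0.000e+00/-2.480e+00) = 41.930489
converged: |Δa| < 1e-12 after 5 iterations
sag = a·(cosh(S/(2a)) − 1) = 41.930489·(cosh(1.447825) − 1) = 52.181076
T_max/T_min = cosh(S/(2a)) = 2.244466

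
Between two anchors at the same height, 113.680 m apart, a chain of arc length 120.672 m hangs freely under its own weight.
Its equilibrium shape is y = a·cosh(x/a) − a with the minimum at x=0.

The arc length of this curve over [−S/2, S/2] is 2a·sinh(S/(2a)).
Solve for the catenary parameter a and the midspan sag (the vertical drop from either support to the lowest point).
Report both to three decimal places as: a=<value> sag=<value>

a=94.418 sag=17.632

seed: a₀ = √(S³/(24(L−S))) = √(113.680³/(24·6.992)) = 93.566367
iter 1: u=0.607483  f(a)=+1.302e-01  f'(a)=-1.550e-01  a ← 93.566367 − (+1.302e-01/-1.550e-01) = 94.405834
iter 2: u=0.602081  f(a)=+1.772e-03  f'(a)=-1.508e-01  a ← 94.405834 − (+1.772e-03/-1.508e-01) = 94.417584
iter 3: u=0.602007  f(a)=+3.387e-07  f'(a)=-1.508e-01  a ← 94.417584 − (+3.387e-07/-1.508e-01) = 94.417586
iter 4: u=0.602006  f(a)=+2.842e-14  f'(a)=-1.508e-01  a ← 94.417586 − (+2.842e-14/-1.508e-01) = 94.417586
converged: |Δa| < 1e-12 after 4 iterations
sag = a·(cosh(S/(2a)) − 1) = 94.417586·(cosh(0.602006) − 1) = 17.632017
T_max/T_min = cosh(S/(2a)) = 1.186745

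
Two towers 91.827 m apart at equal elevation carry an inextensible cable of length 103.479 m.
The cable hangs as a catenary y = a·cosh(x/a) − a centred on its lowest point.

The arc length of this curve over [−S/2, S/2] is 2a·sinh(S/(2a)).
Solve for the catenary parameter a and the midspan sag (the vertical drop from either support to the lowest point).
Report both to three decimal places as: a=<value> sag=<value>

a=53.593 sag=20.900

seed: a₀ = √(S³/(24(L−S))) = √(91.827³/(24·11.652)) = 52.619866
iter 1: u=0.872551  f(a)=+4.517e-01  f'(a)=-4.775e-01  a ← 52.619866 − (+4.517e-01/-4.775e-01) = 53.565760
iter 2: u=0.857143  f(a)=+1.247e-02  f'(a)=-4.515e-01  a ← 53.565760 − (+1.247e-02/-4.515e-01) = 53.593373
iter 3: u=0.856701  f(a)=+1.010e-05  f'(a)=-4.508e-01  a ← 53.593373 − (+1.010e-05/-4.508e-01) = 53.593395
iter 4: u=0.856701  f(a)=+6.622e-12  f'(a)=-4.508e-01  a ← 53.593395 − (+6.622e-12/-4.508e-01) = 53.593395
converged: |Δa| < 1e-12 after 4 iterations
sag = a·(cosh(S/(2a)) − 1) = 53.593395·(cosh(0.856701) − 1) = 20.899745
T_max/T_min = cosh(S/(2a)) = 1.389969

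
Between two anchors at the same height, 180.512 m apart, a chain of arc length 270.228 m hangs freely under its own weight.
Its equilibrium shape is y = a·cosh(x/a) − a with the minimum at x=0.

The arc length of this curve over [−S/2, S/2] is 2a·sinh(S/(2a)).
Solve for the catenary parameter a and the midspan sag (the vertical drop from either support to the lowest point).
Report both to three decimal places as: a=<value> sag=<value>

seed: a₀ = √(S³/(24(L−S))) = √(180.512³/(24·89.716)) = 52.265913
iter 1: u=1.726862  f(a)=+1.437e+01  f'(a)=-4.572e+00  a ← 52.265913 − (+1.437e+01/-4.572e+00) = 55.408267
iter 2: u=1.628927  f(a)=+1.398e+00  f'(a)=-3.722e+00  a ← 55.408267 − (+1.398e+00/-3.722e+00) = 55.783771
iter 3: u=1.617962  f(a)=+1.637e-02  f'(a)=-3.635e+00  a ← 55.783771 − (+1.637e-02/-3.635e+00) = 55.788275
iter 4: u=1.617831  f(a)=+2.306e-06  f'(a)=-3.634e+00  a ← 55.788275 − (+2.306e-06/-3.634e+00) = 55.788276
iter 5: u=1.617831  f(a)=+1.137e-13  f'(a)=-3.634e+00  a ← 55.788276 − (+1.137e-13/-3.634e+00) = 55.788276
converged: |Δa| < 1e-12 after 5 iterations
sag = a·(cosh(S/(2a)) − 1) = 55.788276·(cosh(1.617831) − 1) = 90.390124
T_max/T_min = cosh(S/(2a)) = 2.620235

a=55.788 sag=90.390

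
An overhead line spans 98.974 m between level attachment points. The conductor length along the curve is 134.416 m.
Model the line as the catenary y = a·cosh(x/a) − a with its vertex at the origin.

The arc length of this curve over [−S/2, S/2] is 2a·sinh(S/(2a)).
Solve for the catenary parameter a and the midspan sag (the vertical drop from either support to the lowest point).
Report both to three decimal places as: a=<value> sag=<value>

seed: a₀ = √(S³/(24(L−S))) = √(98.974³/(24·35.442)) = 33.761128
iter 1: u=1.465798  f(a)=+4.008e+00  f'(a)=-2.587e+00  a ← 33.761128 − (+4.008e+00/-2.587e+00) = 35.310655
iter 2: u=1.401475  f(a)=+2.925e-01  f'(a)=-2.222e+00  a ← 35.310655 − (+2.925e-01/-2.222e+00) = 35.442289
iter 3: u=1.396270  f(a)=+1.828e-03  f'(a)=-2.194e+00  a ← 35.442289 − (+1.828e-03/-2.194e+00) = 35.443122
iter 4: u=1.396237  f(a)=+7.241e-08  f'(a)=-2.194e+00  a ← 35.443122 − (+7.241e-08/-2.194e+00) = 35.443123
iter 5: u=1.396237  f(a)=+2.842e-14  f'(a)=-2.194e+00  a ← 35.443123 − (+2.842e-14/-2.194e+00) = 35.443123
converged: |Δa| < 1e-12 after 5 iterations
sag = a·(cosh(S/(2a)) − 1) = 35.443123·(cosh(1.396237) − 1) = 40.537995
T_max/T_min = cosh(S/(2a)) = 2.143748

a=35.443 sag=40.538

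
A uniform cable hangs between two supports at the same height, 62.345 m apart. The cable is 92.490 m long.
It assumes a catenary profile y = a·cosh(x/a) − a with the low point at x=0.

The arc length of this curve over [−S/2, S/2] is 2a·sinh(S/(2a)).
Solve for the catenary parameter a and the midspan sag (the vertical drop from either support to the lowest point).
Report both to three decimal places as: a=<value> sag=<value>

seed: a₀ = √(S³/(24(L−S))) = √(62.345³/(24·30.145)) = 18.301605
iter 1: u=1.703266  f(a)=+4.687e+00  f'(a)=-4.354e+00  a ← 18.301605 − (+4.687e+00/-4.354e+00) = 19.378027
iter 2: u=1.608652  f(a)=+4.454e-01  f'(a)=-3.563e+00  a ← 19.378027 − (+4.454e-01/-3.563e+00) = 19.503021
iter 3: u=1.598342  f(a)=+4.953e-03  f'(a)=-3.484e+00  a ← 19.503021 − (+4.953e-03/-3.484e+00) = 19.504443
iter 4: u=1.598226  f(a)=+6.275e-07  f'(a)=-3.483e+00  a ← 19.504443 − (+6.275e-07/-3.483e+00) = 19.504443
iter 5: u=1.598226  f(a)=+1.421e-14  f'(a)=-3.483e+00  a ← 19.504443 − (+1.421e-14/-3.483e+00) = 19.504443
converged: |Δa| < 1e-12 after 5 iterations
sag = a·(cosh(S/(2a)) − 1) = 19.504443·(cosh(1.598226) − 1) = 30.685430
T_max/T_min = cosh(S/(2a)) = 2.573253

a=19.504 sag=30.685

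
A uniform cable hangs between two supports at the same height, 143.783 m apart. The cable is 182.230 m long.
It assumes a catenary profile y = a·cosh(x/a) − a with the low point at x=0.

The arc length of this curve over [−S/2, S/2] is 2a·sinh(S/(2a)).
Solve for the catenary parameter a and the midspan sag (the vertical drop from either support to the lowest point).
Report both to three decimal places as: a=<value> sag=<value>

seed: a₀ = √(S³/(24(L−S))) = √(143.783³/(24·38.447)) = 56.757657
iter 1: u=1.266640  f(a)=+3.205e+00  f'(a)=-1.585e+00  a ← 56.757657 − (+3.205e+00/-1.585e+00) = 58.779562
iter 2: u=1.223070  f(a)=+1.792e-01  f'(a)=-1.412e+00  a ← 58.779562 − (+1.792e-01/-1.412e+00) = 58.906458
iter 3: u=1.220435  f(a)=+6.338e-04  f'(a)=-1.402e+00  a ← 58.906458 − (+6.338e-04/-1.402e+00) = 58.906910
iter 4: u=1.220426  f(a)=+7.991e-09  f'(a)=-1.402e+00  a ← 58.906910 − (+7.991e-09/-1.402e+00) = 58.906910
iter 5: u=1.220426  f(a)=+2.842e-14  f'(a)=-1.402e+00  a ← 58.906910 − (+2.842e-14/-1.402e+00) = 58.906910
converged: |Δa| < 1e-12 after 5 iterations
sag = a·(cosh(S/(2a)) − 1) = 58.906910·(cosh(1.220426) − 1) = 49.591787
T_max/T_min = cosh(S/(2a)) = 1.841867

a=58.907 sag=49.592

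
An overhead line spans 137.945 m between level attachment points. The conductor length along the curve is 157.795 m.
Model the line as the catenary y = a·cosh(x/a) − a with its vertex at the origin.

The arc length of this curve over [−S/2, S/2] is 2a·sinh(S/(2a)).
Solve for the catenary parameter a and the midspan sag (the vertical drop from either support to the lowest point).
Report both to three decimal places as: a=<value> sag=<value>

a=75.781 sag=33.616

seed: a₀ = √(S³/(24(L−S))) = √(137.945³/(24·19.850)) = 74.228908
iter 1: u=0.929187  f(a)=+8.747e-01  f'(a)=-5.825e-01  a ← 74.228908 − (+8.747e-01/-5.825e-01) = 75.730722
iter 2: u=0.910760  f(a)=+2.725e-02  f'(a)=-5.467e-01  a ← 75.730722 − (+2.725e-02/-5.467e-01) = 75.780573
iter 3: u=0.910161  f(a)=+2.834e-05  f'(a)=-5.455e-01  a ← 75.780573 − (+2.834e-05/-5.455e-01) = 75.780625
iter 4: u=0.910160  f(a)=+3.067e-11  f'(a)=-5.455e-01  a ← 75.780625 − (+3.067e-11/-5.455e-01) = 75.780625
converged: |Δa| < 1e-12 after 4 iterations
sag = a·(cosh(S/(2a)) − 1) = 75.780625·(cosh(0.910160) − 1) = 33.615530
T_max/T_min = cosh(S/(2a)) = 1.443590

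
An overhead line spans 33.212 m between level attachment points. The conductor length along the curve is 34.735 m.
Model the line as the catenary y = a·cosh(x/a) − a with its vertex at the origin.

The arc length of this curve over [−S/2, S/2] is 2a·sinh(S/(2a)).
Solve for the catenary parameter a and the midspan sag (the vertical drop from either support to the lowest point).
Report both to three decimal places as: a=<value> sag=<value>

seed: a₀ = √(S³/(24(L−S))) = √(33.212³/(24·1.523)) = 31.658255
iter 1: u=0.524539  f(a)=+2.109e-02  f'(a)=-9.889e-02  a ← 31.658255 − (+2.109e-02/-9.889e-02) = 31.871524
iter 2: u=0.521029  f(a)=+2.150e-04  f'(a)=-9.688e-02  a ← 31.871524 − (+2.150e-04/-9.688e-02) = 31.873743
iter 3: u=0.520993  f(a)=+2.286e-08  f'(a)=-9.686e-02  a ← 31.873743 − (+2.286e-08/-9.686e-02) = 31.873743
iter 4: u=0.520993  f(a)=+0.000e+00  f'(a)=-9.686e-02  a ← 31.873743 − (+0.000e+00/-9.686e-02) = 31.873743
converged: |Δa| < 1e-12 after 4 iterations
sag = a·(cosh(S/(2a)) − 1) = 31.873743·(cosh(0.520993) − 1) = 4.424543
T_max/T_min = cosh(S/(2a)) = 1.138815

a=31.874 sag=4.425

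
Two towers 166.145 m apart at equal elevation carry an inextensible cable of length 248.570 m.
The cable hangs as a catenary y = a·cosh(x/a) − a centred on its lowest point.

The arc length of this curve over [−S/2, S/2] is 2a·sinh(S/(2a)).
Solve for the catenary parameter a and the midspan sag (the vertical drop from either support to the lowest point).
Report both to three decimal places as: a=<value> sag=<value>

seed: a₀ = √(S³/(24(L−S))) = √(166.145³/(24·82.425)) = 48.149947
iter 1: u=1.725287  f(a)=+1.317e+01  f'(a)=-4.557e+00  a ← 48.149947 − (+1.317e+01/-4.557e+00) = 51.040638
iter 2: u=1.627576  f(a)=+1.280e+00  f'(a)=-3.711e+00  a ← 51.040638 − (+1.280e+00/-3.711e+00) = 51.385412
iter 3: u=1.616655  f(a)=+1.494e-02  f'(a)=-3.625e+00  a ← 51.385412 − (+1.494e-02/-3.625e+00) = 51.389534
iter 4: u=1.616526  f(a)=+2.089e-06  f'(a)=-3.624e+00  a ← 51.389534 − (+2.089e-06/-3.624e+00) = 51.389534
iter 5: u=1.616526  f(a)=+2.842e-14  f'(a)=-3.624e+00  a ← 51.389534 − (+2.842e-14/-3.624e+00) = 51.389534
converged: |Δa| < 1e-12 after 5 iterations
sag = a·(cosh(S/(2a)) − 1) = 51.389534·(cosh(1.616526) − 1) = 83.100783
T_max/T_min = cosh(S/(2a)) = 2.617076

a=51.390 sag=83.101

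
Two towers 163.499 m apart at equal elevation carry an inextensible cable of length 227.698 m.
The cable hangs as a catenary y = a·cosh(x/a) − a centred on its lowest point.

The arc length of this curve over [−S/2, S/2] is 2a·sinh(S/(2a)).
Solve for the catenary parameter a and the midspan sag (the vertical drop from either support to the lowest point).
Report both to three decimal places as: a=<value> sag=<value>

seed: a₀ = √(S³/(24(L−S))) = √(163.499³/(24·64.199)) = 53.260213
iter 1: u=1.534907  f(a)=+8.001e+00  f'(a)=-3.029e+00  a ← 53.260213 − (+8.001e+00/-3.029e+00) = 55.901922
iter 2: u=1.462374  f(a)=+6.338e-01  f'(a)=-2.566e+00  a ← 55.901922 − (+6.338e-01/-2.566e+00) = 56.148900
iter 3: u=1.455941  f(a)=+4.733e-03  f'(a)=-2.528e+00  a ← 56.148900 − (+4.733e-03/-2.528e+00) = 56.150772
iter 4: u=1.455893  f(a)=+2.683e-07  f'(a)=-2.528e+00  a ← 56.150772 − (+2.683e-07/-2.528e+00) = 56.150772
iter 5: u=1.455893  f(a)=+0.000e+00  f'(a)=-2.528e+00  a ← 56.150772 − (+0.000e+00/-2.528e+00) = 56.150772
converged: |Δa| < 1e-12 after 5 iterations
sag = a·(cosh(S/(2a)) − 1) = 56.150772·(cosh(1.455893) − 1) = 70.792144
T_max/T_min = cosh(S/(2a)) = 2.260751

a=56.151 sag=70.792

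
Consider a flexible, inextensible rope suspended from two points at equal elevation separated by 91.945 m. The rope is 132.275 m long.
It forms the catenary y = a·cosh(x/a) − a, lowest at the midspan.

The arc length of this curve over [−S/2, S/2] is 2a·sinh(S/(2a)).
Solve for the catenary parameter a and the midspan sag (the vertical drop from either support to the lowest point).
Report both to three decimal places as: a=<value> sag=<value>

a=30.042 sag=42.599

seed: a₀ = √(S³/(24(L−S))) = √(91.945³/(24·40.330)) = 28.338212
iter 1: u=1.622279  f(a)=+5.652e+00  f'(a)=-3.669e+00  a ← 28.338212 − (+5.652e+00/-3.669e+00) = 29.878530
iter 2: u=1.538647  f(a)=+4.935e-01  f'(a)=-3.054e+00  a ← 29.878530 − (+4.935e-01/-3.054e+00) = 30.040128
iter 3: u=1.530370  f(a)=+4.559e-03  f'(a)=-2.998e+00  a ← 30.040128 − (+4.559e-03/-2.998e+00) = 30.041648
iter 4: u=1.530292  f(a)=+3.969e-07  f'(a)=-2.997e+00  a ← 30.041648 − (+3.969e-07/-2.997e+00) = 30.041649
iter 5: u=1.530292  f(a)=+0.000e+00  f'(a)=-2.997e+00  a ← 30.041649 − (+0.000e+00/-2.997e+00) = 30.041649
converged: |Δa| < 1e-12 after 5 iterations
sag = a·(cosh(S/(2a)) − 1) = 30.041649·(cosh(1.530292) − 1) = 42.599039
T_max/T_min = cosh(S/(2a)) = 2.417999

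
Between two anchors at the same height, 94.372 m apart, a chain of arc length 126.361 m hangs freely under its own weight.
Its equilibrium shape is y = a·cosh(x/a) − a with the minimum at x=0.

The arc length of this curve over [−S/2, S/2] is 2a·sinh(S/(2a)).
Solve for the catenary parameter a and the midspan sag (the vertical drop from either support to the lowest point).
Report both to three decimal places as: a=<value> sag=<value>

seed: a₀ = √(S³/(24(L−S))) = √(94.372³/(24·31.989)) = 33.087106
iter 1: u=1.426114  f(a)=+3.415e+00  f'(a)=-2.357e+00  a ← 33.087106 − (+3.415e+00/-2.357e+00) = 34.536267
iter 2: u=1.366274  f(a)=+2.372e-01  f'(a)=-2.040e+00  a ← 34.536267 − (+2.372e-01/-2.040e+00) = 34.652552
iter 3: u=1.361689  f(a)=+1.333e-03  f'(a)=-2.017e+00  a ← 34.652552 − (+1.333e-03/-2.017e+00) = 34.653213
iter 4: u=1.361663  f(a)=+4.261e-08  f'(a)=-2.017e+00  a ← 34.653213 − (+4.261e-08/-2.017e+00) = 34.653213
iter 5: u=1.361663  f(a)=+0.000e+00  f'(a)=-2.017e+00  a ← 34.653213 − (+0.000e+00/-2.017e+00) = 34.653213
converged: |Δa| < 1e-12 after 5 iterations
sag = a·(cosh(S/(2a)) − 1) = 34.653213·(cosh(1.361663) − 1) = 37.406628
T_max/T_min = cosh(S/(2a)) = 2.079456

a=34.653 sag=37.407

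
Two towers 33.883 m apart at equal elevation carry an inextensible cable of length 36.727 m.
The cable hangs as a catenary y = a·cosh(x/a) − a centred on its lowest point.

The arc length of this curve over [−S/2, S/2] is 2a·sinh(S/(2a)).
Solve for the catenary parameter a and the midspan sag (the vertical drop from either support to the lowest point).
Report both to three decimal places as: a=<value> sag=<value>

seed: a₀ = √(S³/(24(L−S))) = √(33.883³/(24·2.844)) = 23.872745
iter 1: u=0.709659  f(a)=+7.248e-02  f'(a)=-2.505e-01  a ← 23.872745 − (+7.248e-02/-2.505e-01) = 24.162105
iter 2: u=0.701160  f(a)=+1.339e-03  f'(a)=-2.413e-01  a ← 24.162105 − (+1.339e-03/-2.413e-01) = 24.167653
iter 3: u=0.700999  f(a)=+4.759e-07  f'(a)=-2.411e-01  a ← 24.167653 − (+4.759e-07/-2.411e-01) = 24.167655
iter 4: u=0.700999  f(a)=+7.105e-14  f'(a)=-2.411e-01  a ← 24.167655 − (+7.105e-14/-2.411e-01) = 24.167655
converged: |Δa| < 1e-12 after 4 iterations
sag = a·(cosh(S/(2a)) − 1) = 24.167655·(cosh(0.700999) − 1) = 6.185165
T_max/T_min = cosh(S/(2a)) = 1.255927

a=24.168 sag=6.185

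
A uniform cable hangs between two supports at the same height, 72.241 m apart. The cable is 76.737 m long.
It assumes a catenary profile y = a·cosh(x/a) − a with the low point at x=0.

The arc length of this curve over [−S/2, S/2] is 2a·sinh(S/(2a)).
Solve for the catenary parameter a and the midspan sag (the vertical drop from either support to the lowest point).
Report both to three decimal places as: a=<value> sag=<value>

seed: a₀ = √(S³/(24(L−S))) = √(72.241³/(24·4.496)) = 59.109441
iter 1: u=0.611078  f(a)=+8.469e-02  f'(a)=-1.579e-01  a ← 59.109441 − (+8.469e-02/-1.579e-01) = 59.645883
iter 2: u=0.605582  f(a)=+1.167e-03  f'(a)=-1.536e-01  a ← 59.645883 − (+1.167e-03/-1.536e-01) = 59.653482
iter 3: u=0.605505  f(a)=+2.283e-07  f'(a)=-1.535e-01  a ← 59.653482 − (+2.283e-07/-1.535e-01) = 59.653483
iter 4: u=0.605505  f(a)=+0.000e+00  f'(a)=-1.535e-01  a ← 59.653483 − (+0.000e+00/-1.535e-01) = 59.653483
converged: |Δa| < 1e-12 after 4 iterations
sag = a·(cosh(S/(2a)) − 1) = 59.653483·(cosh(0.605505) − 1) = 11.273802
T_max/T_min = cosh(S/(2a)) = 1.188988

a=59.653 sag=11.274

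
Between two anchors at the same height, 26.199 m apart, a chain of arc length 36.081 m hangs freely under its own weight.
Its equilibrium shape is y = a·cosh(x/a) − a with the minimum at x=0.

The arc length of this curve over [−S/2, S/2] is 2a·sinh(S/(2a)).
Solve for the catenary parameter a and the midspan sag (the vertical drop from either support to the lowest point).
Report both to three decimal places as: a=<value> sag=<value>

seed: a₀ = √(S³/(24(L−S))) = √(26.199³/(24·9.882)) = 8.707611
iter 1: u=1.504374  f(a)=+1.180e+00  f'(a)=-2.827e+00  a ← 8.707611 − (+1.180e+00/-2.827e+00) = 9.125200
iter 2: u=1.435530  f(a)=+9.023e-02  f'(a)=-2.410e+00  a ← 9.125200 − (+9.023e-02/-2.410e+00) = 9.162643
iter 3: u=1.429664  f(a)=+6.236e-04  f'(a)=-2.376e+00  a ← 9.162643 − (+6.236e-04/-2.376e+00) = 9.162905
iter 4: u=1.429623  f(a)=+3.024e-08  f'(a)=-2.376e+00  a ← 9.162905 − (+3.024e-08/-2.376e+00) = 9.162905
iter 5: u=1.429623  f(a)=-7.105e-15  f'(a)=-2.376e+00  a ← 9.162905 − (-7.105e-15/-2.376e+00) = 9.162905
converged: |Δa| < 1e-12 after 5 iterations
sag = a·(cosh(S/(2a)) − 1) = 9.162905·(cosh(1.429623) − 1) = 11.071187
T_max/T_min = cosh(S/(2a)) = 2.208262

a=9.163 sag=11.071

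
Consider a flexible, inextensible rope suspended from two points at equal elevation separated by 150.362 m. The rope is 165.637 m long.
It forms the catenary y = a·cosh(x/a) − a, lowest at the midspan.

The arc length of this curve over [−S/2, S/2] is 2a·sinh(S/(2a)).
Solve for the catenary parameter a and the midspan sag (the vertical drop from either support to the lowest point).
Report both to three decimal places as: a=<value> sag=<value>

a=97.731 sag=30.372

seed: a₀ = √(S³/(24(L−S))) = √(150.362³/(24·15.275)) = 96.296590
iter 1: u=0.780723  f(a)=+4.723e-01  f'(a)=-3.370e-01  a ← 96.296590 − (+4.723e-01/-3.370e-01) = 97.698147
iter 2: u=0.769523  f(a)=+1.051e-02  f'(a)=-3.222e-01  a ← 97.698147 − (+1.051e-02/-3.222e-01) = 97.730769
iter 3: u=0.769266  f(a)=+5.466e-06  f'(a)=-3.218e-01  a ← 97.730769 − (+5.466e-06/-3.218e-01) = 97.730786
iter 4: u=0.769266  f(a)=+1.478e-12  f'(a)=-3.218e-01  a ← 97.730786 − (+1.478e-12/-3.218e-01) = 97.730786
converged: |Δa| < 1e-12 after 4 iterations
sag = a·(cosh(S/(2a)) − 1) = 97.730786·(cosh(0.769266) − 1) = 30.371558
T_max/T_min = cosh(S/(2a)) = 1.310768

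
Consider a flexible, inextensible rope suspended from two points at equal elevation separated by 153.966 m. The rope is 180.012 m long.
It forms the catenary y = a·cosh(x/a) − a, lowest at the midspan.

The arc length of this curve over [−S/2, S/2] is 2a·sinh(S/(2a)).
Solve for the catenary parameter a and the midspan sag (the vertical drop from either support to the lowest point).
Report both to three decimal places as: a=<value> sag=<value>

seed: a₀ = √(S³/(24(L−S))) = √(153.966³/(24·26.046)) = 76.411918
iter 1: u=1.007474  f(a)=+1.354e+00  f'(a)=-7.535e-01  a ← 76.411918 − (+1.354e+00/-7.535e-01) = 78.209235
iter 2: u=0.984321  f(a)=+4.925e-02  f'(a)=-6.996e-01  a ← 78.209235 − (+4.925e-02/-6.996e-01) = 78.279640
iter 3: u=0.983436  f(a)=+7.060e-05  f'(a)=-6.976e-01  a ← 78.279640 − (+7.060e-05/-6.976e-01) = 78.279742
iter 4: u=0.983435  f(a)=+1.455e-10  f'(a)=-6.976e-01  a ← 78.279742 − (+1.455e-10/-6.976e-01) = 78.279742
iter 5: u=0.983435  f(a)=+2.842e-14  f'(a)=-6.976e-01  a ← 78.279742 − (+2.842e-14/-6.976e-01) = 78.279742
converged: |Δa| < 1e-12 after 5 iterations
sag = a·(cosh(S/(2a)) − 1) = 78.279742·(cosh(0.983435) − 1) = 41.004784
T_max/T_min = cosh(S/(2a)) = 1.523824

a=78.280 sag=41.005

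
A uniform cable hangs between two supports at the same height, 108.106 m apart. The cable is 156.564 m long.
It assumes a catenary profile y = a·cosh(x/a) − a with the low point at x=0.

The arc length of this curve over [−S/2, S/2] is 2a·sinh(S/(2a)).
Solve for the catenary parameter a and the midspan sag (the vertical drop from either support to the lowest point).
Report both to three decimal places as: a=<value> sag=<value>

seed: a₀ = √(S³/(24(L−S))) = √(108.106³/(24·48.458)) = 32.959934
iter 1: u=1.639961  f(a)=+6.950e+00  f'(a)=-3.811e+00  a ← 32.959934 − (+6.950e+00/-3.811e+00) = 34.783443
iter 2: u=1.553986  f(a)=+6.184e-01  f'(a)=-3.160e+00  a ← 34.783443 − (+6.184e-01/-3.160e+00) = 34.979120
iter 3: u=1.545293  f(a)=+5.954e-03  f'(a)=-3.100e+00  a ← 34.979120 − (+5.954e-03/-3.100e+00) = 34.981040
iter 4: u=1.545208  f(a)=+5.636e-07  f'(a)=-3.099e+00  a ← 34.981040 − (+5.636e-07/-3.099e+00) = 34.981040
iter 5: u=1.545208  f(a)=+2.842e-14  f'(a)=-3.099e+00  a ← 34.981040 − (+2.842e-14/-3.099e+00) = 34.981040
converged: |Δa| < 1e-12 after 5 iterations
sag = a·(cosh(S/(2a)) − 1) = 34.981040·(cosh(1.545208) − 1) = 50.761275
T_max/T_min = cosh(S/(2a)) = 2.451108

a=34.981 sag=50.761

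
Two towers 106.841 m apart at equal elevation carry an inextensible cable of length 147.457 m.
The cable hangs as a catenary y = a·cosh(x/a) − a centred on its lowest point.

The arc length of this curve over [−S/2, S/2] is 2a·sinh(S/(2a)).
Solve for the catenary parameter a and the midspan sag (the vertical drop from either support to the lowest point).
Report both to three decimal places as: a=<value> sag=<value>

a=37.234 sag=45.363

seed: a₀ = √(S³/(24(L−S))) = √(106.841³/(24·40.616)) = 35.371438
iter 1: u=1.510272  f(a)=+4.892e+00  f'(a)=-2.865e+00  a ← 35.371438 − (+4.892e+00/-2.865e+00) = 37.078937
iter 2: u=1.440724  f(a)=+3.765e-01  f'(a)=-2.439e+00  a ← 37.078937 − (+3.765e-01/-2.439e+00) = 37.233291
iter 3: u=1.434751  f(a)=+2.642e-03  f'(a)=-2.405e+00  a ← 37.233291 − (+2.642e-03/-2.405e+00) = 37.234389
iter 4: u=1.434709  f(a)=+1.321e-07  f'(a)=-2.405e+00  a ← 37.234389 − (+1.321e-07/-2.405e+00) = 37.234389
iter 5: u=1.434709  f(a)=+2.842e-14  f'(a)=-2.405e+00  a ← 37.234389 − (+2.842e-14/-2.405e+00) = 37.234389
converged: |Δa| < 1e-12 after 5 iterations
sag = a·(cosh(S/(2a)) − 1) = 37.234389·(cosh(1.434709) − 1) = 45.362775
T_max/T_min = cosh(S/(2a)) = 2.218303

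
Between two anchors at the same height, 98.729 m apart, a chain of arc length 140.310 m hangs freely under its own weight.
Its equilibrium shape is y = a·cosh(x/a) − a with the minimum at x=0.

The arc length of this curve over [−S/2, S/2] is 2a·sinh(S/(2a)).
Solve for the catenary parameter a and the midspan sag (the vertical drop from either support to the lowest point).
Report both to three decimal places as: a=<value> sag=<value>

a=32.852 sag=44.614

seed: a₀ = √(S³/(24(L−S))) = √(98.729³/(24·41.581)) = 31.053748
iter 1: u=1.589647  f(a)=+5.581e+00  f'(a)=-3.419e+00  a ← 31.053748 − (+5.581e+00/-3.419e+00) = 32.686267
iter 2: u=1.510252  f(a)=+4.703e-01  f'(a)=-2.865e+00  a ← 32.686267 − (+4.703e-01/-2.865e+00) = 32.850441
iter 3: u=1.502704  f(a)=+4.019e-03  f'(a)=-2.816e+00  a ← 32.850441 − (+4.019e-03/-2.816e+00) = 32.851868
iter 4: u=1.502639  f(a)=+2.990e-07  f'(a)=-2.816e+00  a ← 32.851868 − (+2.990e-07/-2.816e+00) = 32.851868
iter 5: u=1.502639  f(a)=+0.000e+00  f'(a)=-2.816e+00  a ← 32.851868 − (+0.000e+00/-2.816e+00) = 32.851868
converged: |Δa| < 1e-12 after 5 iterations
sag = a·(cosh(S/(2a)) − 1) = 32.851868·(cosh(1.502639) − 1) = 44.614055
T_max/T_min = cosh(S/(2a)) = 2.358037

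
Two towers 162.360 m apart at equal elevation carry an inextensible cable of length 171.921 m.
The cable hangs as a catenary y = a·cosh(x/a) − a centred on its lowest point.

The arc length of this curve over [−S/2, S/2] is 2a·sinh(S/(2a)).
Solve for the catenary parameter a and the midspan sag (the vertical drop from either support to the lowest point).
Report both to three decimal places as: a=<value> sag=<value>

seed: a₀ = √(S³/(24(L−S))) = √(162.360³/(24·9.561)) = 136.571879
iter 1: u=0.594412  f(a)=+1.703e-01  f'(a)=-1.450e-01  a ← 136.571879 − (+1.703e-01/-1.450e-01) = 137.746411
iter 2: u=0.589344  f(a)=+2.222e-03  f'(a)=-1.413e-01  a ← 137.746411 − (+2.222e-03/-1.413e-01) = 137.762143
iter 3: u=0.589277  f(a)=+3.894e-07  f'(a)=-1.412e-01  a ← 137.762143 − (+3.894e-07/-1.412e-01) = 137.762146
iter 4: u=0.589277  f(a)=+0.000e+00  f'(a)=-1.412e-01  a ← 137.762146 − (+0.000e+00/-1.412e-01) = 137.762146
converged: |Δa| < 1e-12 after 4 iterations
sag = a·(cosh(S/(2a)) − 1) = 137.762146·(cosh(0.589277) − 1) = 24.618938
T_max/T_min = cosh(S/(2a)) = 1.178706

a=137.762 sag=24.619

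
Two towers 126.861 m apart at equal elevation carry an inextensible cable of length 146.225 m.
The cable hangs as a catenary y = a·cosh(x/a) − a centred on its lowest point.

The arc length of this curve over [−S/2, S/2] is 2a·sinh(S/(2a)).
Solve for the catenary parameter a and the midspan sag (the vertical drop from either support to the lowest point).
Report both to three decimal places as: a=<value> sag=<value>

seed: a₀ = √(S³/(24(L−S))) = √(126.861³/(24·19.364)) = 66.280998
iter 1: u=0.956994  f(a)=+9.063e-01  f'(a)=-6.396e-01  a ← 66.280998 − (+9.063e-01/-6.396e-01) = 67.697988
iter 2: u=0.936963  f(a)=+2.988e-02  f'(a)=-5.980e-01  a ← 67.697988 − (+2.988e-02/-5.980e-01) = 67.747948
iter 3: u=0.936272  f(a)=+3.493e-05  f'(a)=-5.967e-01  a ← 67.747948 − (+3.493e-05/-5.967e-01) = 67.748006
iter 4: u=0.936271  f(a)=+4.783e-11  f'(a)=-5.966e-01  a ← 67.748006 − (+4.783e-11/-5.966e-01) = 67.748006
iter 5: u=0.936271  f(a)=+0.000e+00  f'(a)=-5.966e-01  a ← 67.748006 − (+0.000e+00/-5.966e-01) = 67.748006
converged: |Δa| < 1e-12 after 5 iterations
sag = a·(cosh(S/(2a)) − 1) = 67.748006·(cosh(0.936271) − 1) = 31.927618
T_max/T_min = cosh(S/(2a)) = 1.471270

a=67.748 sag=31.928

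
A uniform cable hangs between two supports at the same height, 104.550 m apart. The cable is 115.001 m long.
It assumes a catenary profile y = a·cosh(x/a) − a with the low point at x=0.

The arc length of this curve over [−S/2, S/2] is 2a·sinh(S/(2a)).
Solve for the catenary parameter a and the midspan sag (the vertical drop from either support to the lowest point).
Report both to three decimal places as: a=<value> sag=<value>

seed: a₀ = √(S³/(24(L−S))) = √(104.550³/(24·10.451)) = 67.499648
iter 1: u=0.774448  f(a)=+3.179e-01  f'(a)=-3.286e-01  a ← 67.499648 − (+3.179e-01/-3.286e-01) = 68.467051
iter 2: u=0.763506  f(a)=+6.964e-03  f'(a)=-3.144e-01  a ← 68.467051 − (+6.964e-03/-3.144e-01) = 68.489202
iter 3: u=0.763259  f(a)=+3.507e-06  f'(a)=-3.141e-01  a ← 68.489202 − (+3.507e-06/-3.141e-01) = 68.489213
iter 4: u=0.763259  f(a)=+8.953e-13  f'(a)=-3.141e-01  a ← 68.489213 − (+8.953e-13/-3.141e-01) = 68.489213
converged: |Δa| < 1e-12 after 4 iterations
sag = a·(cosh(S/(2a)) − 1) = 68.489213·(cosh(0.763259) − 1) = 20.937180
T_max/T_min = cosh(S/(2a)) = 1.305700

a=68.489 sag=20.937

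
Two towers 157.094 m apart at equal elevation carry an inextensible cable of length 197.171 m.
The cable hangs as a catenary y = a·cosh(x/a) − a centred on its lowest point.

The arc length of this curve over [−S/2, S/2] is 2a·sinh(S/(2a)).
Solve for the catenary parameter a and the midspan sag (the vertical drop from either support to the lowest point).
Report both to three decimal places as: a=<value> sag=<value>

seed: a₀ = √(S³/(24(L−S))) = √(157.094³/(24·40.077)) = 63.487200
iter 1: u=1.237210  f(a)=+3.181e+00  f'(a)=-1.467e+00  a ← 63.487200 − (+3.181e+00/-1.467e+00) = 65.656415
iter 2: u=1.196334  f(a)=+1.703e-01  f'(a)=-1.313e+00  a ← 65.656415 − (+1.703e-01/-1.313e+00) = 65.786099
iter 3: u=1.193976  f(a)=+5.493e-04  f'(a)=-1.305e+00  a ← 65.786099 − (+5.493e-04/-1.305e+00) = 65.786520
iter 4: u=1.193968  f(a)=+5.755e-09  f'(a)=-1.305e+00  a ← 65.786520 − (+5.755e-09/-1.305e+00) = 65.786520
iter 5: u=1.193968  f(a)=+0.000e+00  f'(a)=-1.305e+00  a ← 65.786520 − (+0.000e+00/-1.305e+00) = 65.786520
converged: |Δa| < 1e-12 after 5 iterations
sag = a·(cosh(S/(2a)) − 1) = 65.786520·(cosh(1.193968) − 1) = 52.733381
T_max/T_min = cosh(S/(2a)) = 1.801583

a=65.787 sag=52.733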